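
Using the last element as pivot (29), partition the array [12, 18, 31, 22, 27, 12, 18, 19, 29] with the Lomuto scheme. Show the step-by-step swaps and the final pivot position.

Lomuto partition with pivot = 29:

Initial array: [12, 18, 31, 22, 27, 12, 18, 19, 29]

arr[0]=12 <= 29: swap with position 0, array becomes [12, 18, 31, 22, 27, 12, 18, 19, 29]
arr[1]=18 <= 29: swap with position 1, array becomes [12, 18, 31, 22, 27, 12, 18, 19, 29]
arr[2]=31 > 29: no swap
arr[3]=22 <= 29: swap with position 2, array becomes [12, 18, 22, 31, 27, 12, 18, 19, 29]
arr[4]=27 <= 29: swap with position 3, array becomes [12, 18, 22, 27, 31, 12, 18, 19, 29]
arr[5]=12 <= 29: swap with position 4, array becomes [12, 18, 22, 27, 12, 31, 18, 19, 29]
arr[6]=18 <= 29: swap with position 5, array becomes [12, 18, 22, 27, 12, 18, 31, 19, 29]
arr[7]=19 <= 29: swap with position 6, array becomes [12, 18, 22, 27, 12, 18, 19, 31, 29]

Place pivot at position 7: [12, 18, 22, 27, 12, 18, 19, 29, 31]
Pivot position: 7

After partitioning with pivot 29, the array becomes [12, 18, 22, 27, 12, 18, 19, 29, 31]. The pivot is placed at index 7. All elements to the left of the pivot are <= 29, and all elements to the right are > 29.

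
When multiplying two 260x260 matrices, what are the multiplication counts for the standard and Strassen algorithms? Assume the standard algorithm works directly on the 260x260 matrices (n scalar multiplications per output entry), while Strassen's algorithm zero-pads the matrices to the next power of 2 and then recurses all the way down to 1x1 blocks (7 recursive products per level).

Matrix multiplication for 260x260 matrices:

Strassen's algorithm requires power-of-2 dimensions. Pad 260x260 to 512x512 (next power of 2).

Standard algorithm: 260^3 = 17576000 multiplications
Strassen's algorithm: 7^(log2(512)) = 7^9 = 40353607 multiplications
Difference: 17576000 - 40353607 = -22777607 (Strassen uses MORE here due to padding overhead — for small or just-over-power-of-2 n, padding can outweigh the per-level savings)

Standard: 17576000 multiplications (260^3). Strassen: 40353607 multiplications (7^9, after padding to 512x512). Strassen reduces 8 recursive multiplications to 7 at each level.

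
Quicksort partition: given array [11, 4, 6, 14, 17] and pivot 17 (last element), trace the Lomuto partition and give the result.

Lomuto partition with pivot = 17:

Initial array: [11, 4, 6, 14, 17]

arr[0]=11 <= 17: swap with position 0, array becomes [11, 4, 6, 14, 17]
arr[1]=4 <= 17: swap with position 1, array becomes [11, 4, 6, 14, 17]
arr[2]=6 <= 17: swap with position 2, array becomes [11, 4, 6, 14, 17]
arr[3]=14 <= 17: swap with position 3, array becomes [11, 4, 6, 14, 17]

Place pivot at position 4: [11, 4, 6, 14, 17]
Pivot position: 4

After partitioning with pivot 17, the array becomes [11, 4, 6, 14, 17]. The pivot is placed at index 4. All elements to the left of the pivot are <= 17, and all elements to the right are > 17.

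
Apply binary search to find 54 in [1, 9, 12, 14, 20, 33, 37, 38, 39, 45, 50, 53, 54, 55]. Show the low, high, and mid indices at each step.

Binary search for 54 in [1, 9, 12, 14, 20, 33, 37, 38, 39, 45, 50, 53, 54, 55]:

lo=0, hi=13, mid=6, arr[mid]=37 -> 37 < 54, search right half
lo=7, hi=13, mid=10, arr[mid]=50 -> 50 < 54, search right half
lo=11, hi=13, mid=12, arr[mid]=54 -> Found target at index 12!

Binary search finds 54 at index 12 after 3 comparisons. The search repeatedly halves the search space by comparing with the middle element.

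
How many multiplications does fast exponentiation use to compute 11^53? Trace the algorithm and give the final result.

Computing 11^53 by squaring (build up from 11^1; each line after the first costs one multiplication):

11^1 = 11
11^2 = (11^1)^2 = 11^2 = 121
11^3 = 11 * 11^2 = 11 * 121 = 1331
11^6 = (11^3)^2 = 1331^2 = 1771561
11^12 = (11^6)^2 = 1771561^2 = 3138428376721
11^13 = 11 * 11^12 = 11 * 3138428376721 = 34522712143931
11^26 = (11^13)^2 = 34522712143931^2 = 1191817653772720942460132761
11^52 = (11^26)^2 = 1191817653772720942460132761^2 = 1420429319844313329730664601483335671261683881745483121
11^53 = 11 * 11^52 = 11 * 1420429319844313329730664601483335671261683881745483121 = 15624722518287446627037310616316692383878522699200314331

Result: 15624722518287446627037310616316692383878522699200314331
Multiplications needed: 8 (8 lines after 11^1)

11^53 = 15624722518287446627037310616316692383878522699200314331. Using exponentiation by squaring, this requires 8 multiplications. The key idea: if the exponent is even, square the half-power; if odd, multiply by the base once.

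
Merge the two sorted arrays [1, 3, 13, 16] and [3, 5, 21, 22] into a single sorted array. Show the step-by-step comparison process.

Merging process:

Compare 1 vs 3: take 1 from left. Merged: [1]
Compare 3 vs 3: take 3 from left. Merged: [1, 3]
Compare 13 vs 3: take 3 from right. Merged: [1, 3, 3]
Compare 13 vs 5: take 5 from right. Merged: [1, 3, 3, 5]
Compare 13 vs 21: take 13 from left. Merged: [1, 3, 3, 5, 13]
Compare 16 vs 21: take 16 from left. Merged: [1, 3, 3, 5, 13, 16]
Append remaining from right: [21, 22]. Merged: [1, 3, 3, 5, 13, 16, 21, 22]

Final merged array: [1, 3, 3, 5, 13, 16, 21, 22]
Total comparisons: 6

The merged array is [1, 3, 3, 5, 13, 16, 21, 22], requiring 6 comparisons. The merge step runs in O(n) time where n is the total number of elements.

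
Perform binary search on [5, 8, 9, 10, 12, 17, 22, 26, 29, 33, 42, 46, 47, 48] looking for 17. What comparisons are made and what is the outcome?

Binary search for 17 in [5, 8, 9, 10, 12, 17, 22, 26, 29, 33, 42, 46, 47, 48]:

lo=0, hi=13, mid=6, arr[mid]=22 -> 22 > 17, search left half
lo=0, hi=5, mid=2, arr[mid]=9 -> 9 < 17, search right half
lo=3, hi=5, mid=4, arr[mid]=12 -> 12 < 17, search right half
lo=5, hi=5, mid=5, arr[mid]=17 -> Found target at index 5!

Binary search finds 17 at index 5 after 4 comparisons. The search repeatedly halves the search space by comparing with the middle element.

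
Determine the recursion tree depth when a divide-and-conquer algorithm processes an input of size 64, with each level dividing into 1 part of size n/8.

For divide and conquer with division factor 8:

Problem sizes at each level:
Level 0: 64
Level 1: 8
Level 2: 1

The root is level 0 and the size-1 base case is level 2 (the tree spans levels 0 through 2, i.e. 3 levels counting the root), so the depth is the number of divisions: log_8(64) = 2

The recursion tree depth is log_8(64) = 2. At each level, the problem size is divided by 8, so it takes 2 divisions to reduce to a base case of size 1. The algorithm makes 1 recursive call at each level.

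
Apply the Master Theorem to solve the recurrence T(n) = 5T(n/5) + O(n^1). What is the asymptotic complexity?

Master Theorem for T(n) = 5T(n/5) + O(n^1):

a = 5, b = 5, c = 1
log_b(a) = log_5(5) = 1.0000

Case 2: c = 1 = log_5(5) = 1.0000
T(n) = O(n^1 log n) = O(n log n)

For T(n) = 5T(n/5) + O(n^1): log_5(5) = 1.0000. This is Case 2 of the Master Theorem (c = log_b(a), equal work at all levels), giving O(n log n).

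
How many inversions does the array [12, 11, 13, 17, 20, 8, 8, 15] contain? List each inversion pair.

Finding inversions in [12, 11, 13, 17, 20, 8, 8, 15]:

(0, 1): arr[0]=12 > arr[1]=11
(0, 5): arr[0]=12 > arr[5]=8
(0, 6): arr[0]=12 > arr[6]=8
(1, 5): arr[1]=11 > arr[5]=8
(1, 6): arr[1]=11 > arr[6]=8
(2, 5): arr[2]=13 > arr[5]=8
(2, 6): arr[2]=13 > arr[6]=8
(3, 5): arr[3]=17 > arr[5]=8
(3, 6): arr[3]=17 > arr[6]=8
(3, 7): arr[3]=17 > arr[7]=15
(4, 5): arr[4]=20 > arr[5]=8
(4, 6): arr[4]=20 > arr[6]=8
(4, 7): arr[4]=20 > arr[7]=15

Total inversions: 13

The array has 13 inversion(s): (0,1), (0,5), (0,6), (1,5), (1,6), (2,5), (2,6), (3,5), (3,6), (3,7), (4,5), (4,6), (4,7). Each pair (i,j) satisfies i < j and arr[i] > arr[j].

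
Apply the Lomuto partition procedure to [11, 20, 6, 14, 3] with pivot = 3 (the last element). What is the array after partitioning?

Lomuto partition with pivot = 3:

Initial array: [11, 20, 6, 14, 3]

arr[0]=11 > 3: no swap
arr[1]=20 > 3: no swap
arr[2]=6 > 3: no swap
arr[3]=14 > 3: no swap

Place pivot at position 0: [3, 20, 6, 14, 11]
Pivot position: 0

After partitioning with pivot 3, the array becomes [3, 20, 6, 14, 11]. The pivot is placed at index 0. All elements to the left of the pivot are <= 3, and all elements to the right are > 3.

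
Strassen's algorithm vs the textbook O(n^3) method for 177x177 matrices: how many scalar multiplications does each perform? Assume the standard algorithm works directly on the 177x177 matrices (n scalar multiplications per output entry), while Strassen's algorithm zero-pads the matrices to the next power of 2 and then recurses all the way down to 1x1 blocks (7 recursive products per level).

Matrix multiplication for 177x177 matrices:

Strassen's algorithm requires power-of-2 dimensions. Pad 177x177 to 256x256 (next power of 2).

Standard algorithm: 177^3 = 5545233 multiplications
Strassen's algorithm: 7^(log2(256)) = 7^8 = 5764801 multiplications
Difference: 5545233 - 5764801 = -219568 (Strassen uses MORE here due to padding overhead — for small or just-over-power-of-2 n, padding can outweigh the per-level savings)

Standard: 5545233 multiplications (177^3). Strassen: 5764801 multiplications (7^8, after padding to 256x256). Strassen reduces 8 recursive multiplications to 7 at each level.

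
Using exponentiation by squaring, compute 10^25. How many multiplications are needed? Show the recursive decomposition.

Computing 10^25 by squaring (build up from 10^1; each line after the first costs one multiplication):

10^1 = 10
10^2 = (10^1)^2 = 10^2 = 100
10^3 = 10 * 10^2 = 10 * 100 = 1000
10^6 = (10^3)^2 = 1000^2 = 1000000
10^12 = (10^6)^2 = 1000000^2 = 1000000000000
10^24 = (10^12)^2 = 1000000000000^2 = 1000000000000000000000000
10^25 = 10 * 10^24 = 10 * 1000000000000000000000000 = 10000000000000000000000000

Result: 10000000000000000000000000
Multiplications needed: 6 (6 lines after 10^1)

10^25 = 10000000000000000000000000. Using exponentiation by squaring, this requires 6 multiplications. The key idea: if the exponent is even, square the half-power; if odd, multiply by the base once.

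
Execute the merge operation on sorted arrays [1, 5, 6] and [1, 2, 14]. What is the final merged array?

Merging process:

Compare 1 vs 1: take 1 from left. Merged: [1]
Compare 5 vs 1: take 1 from right. Merged: [1, 1]
Compare 5 vs 2: take 2 from right. Merged: [1, 1, 2]
Compare 5 vs 14: take 5 from left. Merged: [1, 1, 2, 5]
Compare 6 vs 14: take 6 from left. Merged: [1, 1, 2, 5, 6]
Append remaining from right: [14]. Merged: [1, 1, 2, 5, 6, 14]

Final merged array: [1, 1, 2, 5, 6, 14]
Total comparisons: 5

The merged array is [1, 1, 2, 5, 6, 14], requiring 5 comparisons. The merge step runs in O(n) time where n is the total number of elements.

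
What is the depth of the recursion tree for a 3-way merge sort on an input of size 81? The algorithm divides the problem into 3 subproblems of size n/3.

For divide and conquer with division factor 3:

Problem sizes at each level:
Level 0: 81
Level 1: 27
Level 2: 9
Level 3: 3
Level 4: 1

The root is level 0 and the size-1 base case is level 4 (the tree spans levels 0 through 4, i.e. 5 levels counting the root), so the depth is the number of divisions: log_3(81) = 4

The recursion tree depth is log_3(81) = 4. At each level, the problem size is divided by 3, so it takes 4 divisions to reduce to a base case of size 1. The algorithm makes 3 recursive calls at each level.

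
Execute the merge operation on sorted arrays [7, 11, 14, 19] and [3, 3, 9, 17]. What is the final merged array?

Merging process:

Compare 7 vs 3: take 3 from right. Merged: [3]
Compare 7 vs 3: take 3 from right. Merged: [3, 3]
Compare 7 vs 9: take 7 from left. Merged: [3, 3, 7]
Compare 11 vs 9: take 9 from right. Merged: [3, 3, 7, 9]
Compare 11 vs 17: take 11 from left. Merged: [3, 3, 7, 9, 11]
Compare 14 vs 17: take 14 from left. Merged: [3, 3, 7, 9, 11, 14]
Compare 19 vs 17: take 17 from right. Merged: [3, 3, 7, 9, 11, 14, 17]
Append remaining from left: [19]. Merged: [3, 3, 7, 9, 11, 14, 17, 19]

Final merged array: [3, 3, 7, 9, 11, 14, 17, 19]
Total comparisons: 7

The merged array is [3, 3, 7, 9, 11, 14, 17, 19], requiring 7 comparisons. The merge step runs in O(n) time where n is the total number of elements.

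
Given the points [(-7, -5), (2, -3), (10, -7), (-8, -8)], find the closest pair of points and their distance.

Computing all pairwise distances among 4 points:

d((-7, -5), (2, -3)) = 9.2195
d((-7, -5), (10, -7)) = 17.1172
d((-7, -5), (-8, -8)) = 3.1623 <-- minimum
d((2, -3), (10, -7)) = 8.9443
d((2, -3), (-8, -8)) = 11.1803
d((10, -7), (-8, -8)) = 18.0278

Closest pair: (-7, -5) and (-8, -8) with distance 3.1623

The closest pair is (-7, -5) and (-8, -8) with Euclidean distance 3.1623. For 4 points, brute-force pairwise comparison is shown above. For large n, the divide-and-conquer algorithm (sort by x, recurse on halves, check the dividing strip) achieves O(n log n).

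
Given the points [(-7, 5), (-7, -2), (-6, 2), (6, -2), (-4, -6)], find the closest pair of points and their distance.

Computing all pairwise distances among 5 points:

d((-7, 5), (-7, -2)) = 7.0
d((-7, 5), (-6, 2)) = 3.1623 <-- minimum
d((-7, 5), (6, -2)) = 14.7648
d((-7, 5), (-4, -6)) = 11.4018
d((-7, -2), (-6, 2)) = 4.1231
d((-7, -2), (6, -2)) = 13.0
d((-7, -2), (-4, -6)) = 5.0
d((-6, 2), (6, -2)) = 12.6491
d((-6, 2), (-4, -6)) = 8.2462
d((6, -2), (-4, -6)) = 10.7703

Closest pair: (-7, 5) and (-6, 2) with distance 3.1623

The closest pair is (-7, 5) and (-6, 2) with Euclidean distance 3.1623. For 5 points, brute-force pairwise comparison is shown above. For large n, the divide-and-conquer algorithm (sort by x, recurse on halves, check the dividing strip) achieves O(n log n).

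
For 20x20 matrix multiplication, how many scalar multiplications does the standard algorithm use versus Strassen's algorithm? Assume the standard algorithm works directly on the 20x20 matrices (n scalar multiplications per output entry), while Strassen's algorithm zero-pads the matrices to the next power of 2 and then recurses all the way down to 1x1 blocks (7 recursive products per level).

Matrix multiplication for 20x20 matrices:

Strassen's algorithm requires power-of-2 dimensions. Pad 20x20 to 32x32 (next power of 2).

Standard algorithm: 20^3 = 8000 multiplications
Strassen's algorithm: 7^(log2(32)) = 7^5 = 16807 multiplications
Difference: 8000 - 16807 = -8807 (Strassen uses MORE here due to padding overhead — for small or just-over-power-of-2 n, padding can outweigh the per-level savings)

Standard: 8000 multiplications (20^3). Strassen: 16807 multiplications (7^5, after padding to 32x32). Strassen reduces 8 recursive multiplications to 7 at each level.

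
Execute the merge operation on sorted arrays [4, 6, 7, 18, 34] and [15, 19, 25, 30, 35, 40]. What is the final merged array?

Merging process:

Compare 4 vs 15: take 4 from left. Merged: [4]
Compare 6 vs 15: take 6 from left. Merged: [4, 6]
Compare 7 vs 15: take 7 from left. Merged: [4, 6, 7]
Compare 18 vs 15: take 15 from right. Merged: [4, 6, 7, 15]
Compare 18 vs 19: take 18 from left. Merged: [4, 6, 7, 15, 18]
Compare 34 vs 19: take 19 from right. Merged: [4, 6, 7, 15, 18, 19]
Compare 34 vs 25: take 25 from right. Merged: [4, 6, 7, 15, 18, 19, 25]
Compare 34 vs 30: take 30 from right. Merged: [4, 6, 7, 15, 18, 19, 25, 30]
Compare 34 vs 35: take 34 from left. Merged: [4, 6, 7, 15, 18, 19, 25, 30, 34]
Append remaining from right: [35, 40]. Merged: [4, 6, 7, 15, 18, 19, 25, 30, 34, 35, 40]

Final merged array: [4, 6, 7, 15, 18, 19, 25, 30, 34, 35, 40]
Total comparisons: 9

The merged array is [4, 6, 7, 15, 18, 19, 25, 30, 34, 35, 40], requiring 9 comparisons. The merge step runs in O(n) time where n is the total number of elements.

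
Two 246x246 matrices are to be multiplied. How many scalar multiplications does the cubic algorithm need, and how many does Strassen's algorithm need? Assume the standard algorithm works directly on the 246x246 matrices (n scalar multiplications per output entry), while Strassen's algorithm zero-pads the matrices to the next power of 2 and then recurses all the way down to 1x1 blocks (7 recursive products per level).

Matrix multiplication for 246x246 matrices:

Strassen's algorithm requires power-of-2 dimensions. Pad 246x246 to 256x256 (next power of 2).

Standard algorithm: 246^3 = 14886936 multiplications
Strassen's algorithm: 7^(log2(256)) = 7^8 = 5764801 multiplications
Savings: 14886936 - 5764801 = 9122135 multiplications

Standard: 14886936 multiplications (246^3). Strassen: 5764801 multiplications (7^8, after padding to 256x256). Strassen reduces 8 recursive multiplications to 7 at each level.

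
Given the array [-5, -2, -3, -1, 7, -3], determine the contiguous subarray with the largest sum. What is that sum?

Using Kadane's algorithm on [-5, -2, -3, -1, 7, -3]:

Scanning through the array:
Position 1 (value -2): max_ending_here = -2, max_so_far = -2
Position 2 (value -3): max_ending_here = -3, max_so_far = -2
Position 3 (value -1): max_ending_here = -1, max_so_far = -1
Position 4 (value 7): max_ending_here = 7, max_so_far = 7
Position 5 (value -3): max_ending_here = 4, max_so_far = 7

Maximum subarray: [7]
Maximum sum: 7

The maximum subarray is [7] with sum 7. This subarray runs from index 4 to index 4.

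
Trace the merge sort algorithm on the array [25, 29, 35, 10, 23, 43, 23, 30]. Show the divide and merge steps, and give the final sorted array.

Merge sort trace:

Split: [25, 29, 35, 10, 23, 43, 23, 30] -> [25, 29, 35, 10] and [23, 43, 23, 30]
  Split: [25, 29, 35, 10] -> [25, 29] and [35, 10]
    Split: [25, 29] -> [25] and [29]
    Merge: [25] + [29] -> [25, 29]
    Split: [35, 10] -> [35] and [10]
    Merge: [35] + [10] -> [10, 35]
  Merge: [25, 29] + [10, 35] -> [10, 25, 29, 35]
  Split: [23, 43, 23, 30] -> [23, 43] and [23, 30]
    Split: [23, 43] -> [23] and [43]
    Merge: [23] + [43] -> [23, 43]
    Split: [23, 30] -> [23] and [30]
    Merge: [23] + [30] -> [23, 30]
  Merge: [23, 43] + [23, 30] -> [23, 23, 30, 43]
Merge: [10, 25, 29, 35] + [23, 23, 30, 43] -> [10, 23, 23, 25, 29, 30, 35, 43]

Final sorted array: [10, 23, 23, 25, 29, 30, 35, 43]

The merge sort proceeds by recursively splitting the array and merging sorted halves.
After all merges, the sorted array is [10, 23, 23, 25, 29, 30, 35, 43].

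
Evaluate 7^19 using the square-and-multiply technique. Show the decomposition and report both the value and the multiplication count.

Computing 7^19 by squaring (build up from 7^1; each line after the first costs one multiplication):

7^1 = 7
7^2 = (7^1)^2 = 7^2 = 49
7^4 = (7^2)^2 = 49^2 = 2401
7^8 = (7^4)^2 = 2401^2 = 5764801
7^9 = 7 * 7^8 = 7 * 5764801 = 40353607
7^18 = (7^9)^2 = 40353607^2 = 1628413597910449
7^19 = 7 * 7^18 = 7 * 1628413597910449 = 11398895185373143

Result: 11398895185373143
Multiplications needed: 6 (6 lines after 7^1)

7^19 = 11398895185373143. Using exponentiation by squaring, this requires 6 multiplications. The key idea: if the exponent is even, square the half-power; if odd, multiply by the base once.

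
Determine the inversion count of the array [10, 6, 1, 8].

Finding inversions in [10, 6, 1, 8]:

(0, 1): arr[0]=10 > arr[1]=6
(0, 2): arr[0]=10 > arr[2]=1
(0, 3): arr[0]=10 > arr[3]=8
(1, 2): arr[1]=6 > arr[2]=1

Total inversions: 4

The array has 4 inversion(s): (0,1), (0,2), (0,3), (1,2). Each pair (i,j) satisfies i < j and arr[i] > arr[j].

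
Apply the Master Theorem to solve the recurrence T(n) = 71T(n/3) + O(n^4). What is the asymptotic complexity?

Master Theorem for T(n) = 71T(n/3) + O(n^4):

a = 71, b = 3, c = 4
log_b(a) = log_3(71) = 3.8801

Case 3: c = 4 > log_3(71) = 3.8801
T(n) = O(n^4) = O(n^4)

For T(n) = 71T(n/3) + O(n^4): log_3(71) = 3.8801. This is Case 3 of the Master Theorem (c > log_b(a), work dominated by root), giving O(n^4).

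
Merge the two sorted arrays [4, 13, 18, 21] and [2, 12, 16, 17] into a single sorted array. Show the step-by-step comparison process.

Merging process:

Compare 4 vs 2: take 2 from right. Merged: [2]
Compare 4 vs 12: take 4 from left. Merged: [2, 4]
Compare 13 vs 12: take 12 from right. Merged: [2, 4, 12]
Compare 13 vs 16: take 13 from left. Merged: [2, 4, 12, 13]
Compare 18 vs 16: take 16 from right. Merged: [2, 4, 12, 13, 16]
Compare 18 vs 17: take 17 from right. Merged: [2, 4, 12, 13, 16, 17]
Append remaining from left: [18, 21]. Merged: [2, 4, 12, 13, 16, 17, 18, 21]

Final merged array: [2, 4, 12, 13, 16, 17, 18, 21]
Total comparisons: 6

The merged array is [2, 4, 12, 13, 16, 17, 18, 21], requiring 6 comparisons. The merge step runs in O(n) time where n is the total number of elements.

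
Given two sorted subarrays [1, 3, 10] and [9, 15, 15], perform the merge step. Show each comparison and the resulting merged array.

Merging process:

Compare 1 vs 9: take 1 from left. Merged: [1]
Compare 3 vs 9: take 3 from left. Merged: [1, 3]
Compare 10 vs 9: take 9 from right. Merged: [1, 3, 9]
Compare 10 vs 15: take 10 from left. Merged: [1, 3, 9, 10]
Append remaining from right: [15, 15]. Merged: [1, 3, 9, 10, 15, 15]

Final merged array: [1, 3, 9, 10, 15, 15]
Total comparisons: 4

The merged array is [1, 3, 9, 10, 15, 15], requiring 4 comparisons. The merge step runs in O(n) time where n is the total number of elements.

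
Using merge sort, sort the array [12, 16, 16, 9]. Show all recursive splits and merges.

Merge sort trace:

Split: [12, 16, 16, 9] -> [12, 16] and [16, 9]
  Split: [12, 16] -> [12] and [16]
  Merge: [12] + [16] -> [12, 16]
  Split: [16, 9] -> [16] and [9]
  Merge: [16] + [9] -> [9, 16]
Merge: [12, 16] + [9, 16] -> [9, 12, 16, 16]

Final sorted array: [9, 12, 16, 16]

The merge sort proceeds by recursively splitting the array and merging sorted halves.
After all merges, the sorted array is [9, 12, 16, 16].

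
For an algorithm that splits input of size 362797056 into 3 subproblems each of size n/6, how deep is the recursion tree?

For divide and conquer with division factor 6:

Problem sizes at each level:
Level 0: 362797056
Level 1: 60466176
Level 2: 10077696
Level 3: 1679616
Level 4: 279936
Level 5: 46656
Level 6: 7776
Level 7: 1296
Level 8: 216
Level 9: 36
Level 10: 6
Level 11: 1

The root is level 0 and the size-1 base case is level 11 (the tree spans levels 0 through 11, i.e. 12 levels counting the root), so the depth is the number of divisions: log_6(362797056) = 11

The recursion tree depth is log_6(362797056) = 11. At each level, the problem size is divided by 6, so it takes 11 divisions to reduce to a base case of size 1. The algorithm makes 3 recursive calls at each level.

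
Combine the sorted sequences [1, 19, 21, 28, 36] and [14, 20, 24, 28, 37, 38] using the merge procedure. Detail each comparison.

Merging process:

Compare 1 vs 14: take 1 from left. Merged: [1]
Compare 19 vs 14: take 14 from right. Merged: [1, 14]
Compare 19 vs 20: take 19 from left. Merged: [1, 14, 19]
Compare 21 vs 20: take 20 from right. Merged: [1, 14, 19, 20]
Compare 21 vs 24: take 21 from left. Merged: [1, 14, 19, 20, 21]
Compare 28 vs 24: take 24 from right. Merged: [1, 14, 19, 20, 21, 24]
Compare 28 vs 28: take 28 from left. Merged: [1, 14, 19, 20, 21, 24, 28]
Compare 36 vs 28: take 28 from right. Merged: [1, 14, 19, 20, 21, 24, 28, 28]
Compare 36 vs 37: take 36 from left. Merged: [1, 14, 19, 20, 21, 24, 28, 28, 36]
Append remaining from right: [37, 38]. Merged: [1, 14, 19, 20, 21, 24, 28, 28, 36, 37, 38]

Final merged array: [1, 14, 19, 20, 21, 24, 28, 28, 36, 37, 38]
Total comparisons: 9

The merged array is [1, 14, 19, 20, 21, 24, 28, 28, 36, 37, 38], requiring 9 comparisons. The merge step runs in O(n) time where n is the total number of elements.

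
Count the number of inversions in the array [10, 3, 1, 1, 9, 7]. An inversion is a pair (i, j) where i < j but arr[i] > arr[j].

Finding inversions in [10, 3, 1, 1, 9, 7]:

(0, 1): arr[0]=10 > arr[1]=3
(0, 2): arr[0]=10 > arr[2]=1
(0, 3): arr[0]=10 > arr[3]=1
(0, 4): arr[0]=10 > arr[4]=9
(0, 5): arr[0]=10 > arr[5]=7
(1, 2): arr[1]=3 > arr[2]=1
(1, 3): arr[1]=3 > arr[3]=1
(4, 5): arr[4]=9 > arr[5]=7

Total inversions: 8

The array has 8 inversion(s): (0,1), (0,2), (0,3), (0,4), (0,5), (1,2), (1,3), (4,5). Each pair (i,j) satisfies i < j and arr[i] > arr[j].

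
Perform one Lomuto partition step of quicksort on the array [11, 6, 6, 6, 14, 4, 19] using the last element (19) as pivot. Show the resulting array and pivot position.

Lomuto partition with pivot = 19:

Initial array: [11, 6, 6, 6, 14, 4, 19]

arr[0]=11 <= 19: swap with position 0, array becomes [11, 6, 6, 6, 14, 4, 19]
arr[1]=6 <= 19: swap with position 1, array becomes [11, 6, 6, 6, 14, 4, 19]
arr[2]=6 <= 19: swap with position 2, array becomes [11, 6, 6, 6, 14, 4, 19]
arr[3]=6 <= 19: swap with position 3, array becomes [11, 6, 6, 6, 14, 4, 19]
arr[4]=14 <= 19: swap with position 4, array becomes [11, 6, 6, 6, 14, 4, 19]
arr[5]=4 <= 19: swap with position 5, array becomes [11, 6, 6, 6, 14, 4, 19]

Place pivot at position 6: [11, 6, 6, 6, 14, 4, 19]
Pivot position: 6

After partitioning with pivot 19, the array becomes [11, 6, 6, 6, 14, 4, 19]. The pivot is placed at index 6. All elements to the left of the pivot are <= 19, and all elements to the right are > 19.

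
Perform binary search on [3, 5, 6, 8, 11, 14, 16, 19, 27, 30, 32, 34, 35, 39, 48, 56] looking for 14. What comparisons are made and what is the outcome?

Binary search for 14 in [3, 5, 6, 8, 11, 14, 16, 19, 27, 30, 32, 34, 35, 39, 48, 56]:

lo=0, hi=15, mid=7, arr[mid]=19 -> 19 > 14, search left half
lo=0, hi=6, mid=3, arr[mid]=8 -> 8 < 14, search right half
lo=4, hi=6, mid=5, arr[mid]=14 -> Found target at index 5!

Binary search finds 14 at index 5 after 3 comparisons. The search repeatedly halves the search space by comparing with the middle element.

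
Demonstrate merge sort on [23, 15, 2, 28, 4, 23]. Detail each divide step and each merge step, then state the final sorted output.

Merge sort trace:

Split: [23, 15, 2, 28, 4, 23] -> [23, 15, 2] and [28, 4, 23]
  Split: [23, 15, 2] -> [23] and [15, 2]
    Split: [15, 2] -> [15] and [2]
    Merge: [15] + [2] -> [2, 15]
  Merge: [23] + [2, 15] -> [2, 15, 23]
  Split: [28, 4, 23] -> [28] and [4, 23]
    Split: [4, 23] -> [4] and [23]
    Merge: [4] + [23] -> [4, 23]
  Merge: [28] + [4, 23] -> [4, 23, 28]
Merge: [2, 15, 23] + [4, 23, 28] -> [2, 4, 15, 23, 23, 28]

Final sorted array: [2, 4, 15, 23, 23, 28]

The merge sort proceeds by recursively splitting the array and merging sorted halves.
After all merges, the sorted array is [2, 4, 15, 23, 23, 28].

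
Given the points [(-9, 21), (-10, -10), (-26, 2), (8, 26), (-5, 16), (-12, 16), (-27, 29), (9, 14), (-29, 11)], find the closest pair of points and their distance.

Computing all pairwise distances among 9 points:

d((-9, 21), (-10, -10)) = 31.0161
d((-9, 21), (-26, 2)) = 25.4951
d((-9, 21), (8, 26)) = 17.72
d((-9, 21), (-5, 16)) = 6.4031
d((-9, 21), (-12, 16)) = 5.831 <-- minimum
d((-9, 21), (-27, 29)) = 19.6977
d((-9, 21), (9, 14)) = 19.3132
d((-9, 21), (-29, 11)) = 22.3607
d((-10, -10), (-26, 2)) = 20.0
d((-10, -10), (8, 26)) = 40.2492
d((-10, -10), (-5, 16)) = 26.4764
d((-10, -10), (-12, 16)) = 26.0768
d((-10, -10), (-27, 29)) = 42.5441
d((-10, -10), (9, 14)) = 30.6105
d((-10, -10), (-29, 11)) = 28.3196
d((-26, 2), (8, 26)) = 41.6173
d((-26, 2), (-5, 16)) = 25.2389
d((-26, 2), (-12, 16)) = 19.799
d((-26, 2), (-27, 29)) = 27.0185
d((-26, 2), (9, 14)) = 37.0
d((-26, 2), (-29, 11)) = 9.4868
d((8, 26), (-5, 16)) = 16.4012
d((8, 26), (-12, 16)) = 22.3607
d((8, 26), (-27, 29)) = 35.1283
d((8, 26), (9, 14)) = 12.0416
d((8, 26), (-29, 11)) = 39.9249
d((-5, 16), (-12, 16)) = 7.0
d((-5, 16), (-27, 29)) = 25.5539
d((-5, 16), (9, 14)) = 14.1421
d((-5, 16), (-29, 11)) = 24.5153
d((-12, 16), (-27, 29)) = 19.8494
d((-12, 16), (9, 14)) = 21.095
d((-12, 16), (-29, 11)) = 17.72
d((-27, 29), (9, 14)) = 39.0
d((-27, 29), (-29, 11)) = 18.1108
d((9, 14), (-29, 11)) = 38.1182

Closest pair: (-9, 21) and (-12, 16) with distance 5.831

The closest pair is (-9, 21) and (-12, 16) with Euclidean distance 5.831. For 9 points, brute-force pairwise comparison is shown above. For large n, the divide-and-conquer algorithm (sort by x, recurse on halves, check the dividing strip) achieves O(n log n).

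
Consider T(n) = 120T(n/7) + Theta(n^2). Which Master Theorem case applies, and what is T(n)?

Master Theorem for T(n) = 120T(n/7) + O(n^2):

a = 120, b = 7, c = 2
log_b(a) = log_7(120) = 2.4603

Case 1: c = 2 < log_7(120) = 2.4603
T(n) = O(n^(log_7 120))

For T(n) = 120T(n/7) + O(n^2): log_7(120) = 2.4603. This is Case 1 of the Master Theorem (c < log_b(a), work dominated by leaves), giving O(n^(log_7 120)).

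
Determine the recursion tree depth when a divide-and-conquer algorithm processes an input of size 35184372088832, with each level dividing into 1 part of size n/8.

For divide and conquer with division factor 8:

Problem sizes at each level:
Level 0: 35184372088832
Level 1: 4398046511104
Level 2: 549755813888
Level 3: 68719476736
Level 4: 8589934592
Level 5: 1073741824
Level 6: 134217728
Level 7: 16777216
Level 8: 2097152
Level 9: 262144
Level 10: 32768
Level 11: 4096
Level 12: 512
Level 13: 64
Level 14: 8
Level 15: 1

The root is level 0 and the size-1 base case is level 15 (the tree spans levels 0 through 15, i.e. 16 levels counting the root), so the depth is the number of divisions: log_8(35184372088832) = 15

The recursion tree depth is log_8(35184372088832) = 15. At each level, the problem size is divided by 8, so it takes 15 divisions to reduce to a base case of size 1. The algorithm makes 1 recursive call at each level.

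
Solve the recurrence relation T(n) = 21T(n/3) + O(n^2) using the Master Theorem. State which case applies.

Master Theorem for T(n) = 21T(n/3) + O(n^2):

a = 21, b = 3, c = 2
log_b(a) = log_3(21) = 2.7712

Case 1: c = 2 < log_3(21) = 2.7712
T(n) = O(n^(log_3 21))

For T(n) = 21T(n/3) + O(n^2): log_3(21) = 2.7712. This is Case 1 of the Master Theorem (c < log_b(a), work dominated by leaves), giving O(n^(log_3 21)).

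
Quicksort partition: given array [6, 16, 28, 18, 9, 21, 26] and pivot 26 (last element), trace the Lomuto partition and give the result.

Lomuto partition with pivot = 26:

Initial array: [6, 16, 28, 18, 9, 21, 26]

arr[0]=6 <= 26: swap with position 0, array becomes [6, 16, 28, 18, 9, 21, 26]
arr[1]=16 <= 26: swap with position 1, array becomes [6, 16, 28, 18, 9, 21, 26]
arr[2]=28 > 26: no swap
arr[3]=18 <= 26: swap with position 2, array becomes [6, 16, 18, 28, 9, 21, 26]
arr[4]=9 <= 26: swap with position 3, array becomes [6, 16, 18, 9, 28, 21, 26]
arr[5]=21 <= 26: swap with position 4, array becomes [6, 16, 18, 9, 21, 28, 26]

Place pivot at position 5: [6, 16, 18, 9, 21, 26, 28]
Pivot position: 5

After partitioning with pivot 26, the array becomes [6, 16, 18, 9, 21, 26, 28]. The pivot is placed at index 5. All elements to the left of the pivot are <= 26, and all elements to the right are > 26.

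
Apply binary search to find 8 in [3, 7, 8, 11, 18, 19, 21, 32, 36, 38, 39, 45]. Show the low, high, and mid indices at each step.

Binary search for 8 in [3, 7, 8, 11, 18, 19, 21, 32, 36, 38, 39, 45]:

lo=0, hi=11, mid=5, arr[mid]=19 -> 19 > 8, search left half
lo=0, hi=4, mid=2, arr[mid]=8 -> Found target at index 2!

Binary search finds 8 at index 2 after 2 comparisons. The search repeatedly halves the search space by comparing with the middle element.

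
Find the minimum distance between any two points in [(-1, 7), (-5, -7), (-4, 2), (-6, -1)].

Computing all pairwise distances among 4 points:

d((-1, 7), (-5, -7)) = 14.5602
d((-1, 7), (-4, 2)) = 5.831
d((-1, 7), (-6, -1)) = 9.434
d((-5, -7), (-4, 2)) = 9.0554
d((-5, -7), (-6, -1)) = 6.0828
d((-4, 2), (-6, -1)) = 3.6056 <-- minimum

Closest pair: (-4, 2) and (-6, -1) with distance 3.6056

The closest pair is (-4, 2) and (-6, -1) with Euclidean distance 3.6056. For 4 points, brute-force pairwise comparison is shown above. For large n, the divide-and-conquer algorithm (sort by x, recurse on halves, check the dividing strip) achieves O(n log n).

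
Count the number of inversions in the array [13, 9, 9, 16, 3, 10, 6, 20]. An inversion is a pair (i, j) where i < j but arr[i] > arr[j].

Finding inversions in [13, 9, 9, 16, 3, 10, 6, 20]:

(0, 1): arr[0]=13 > arr[1]=9
(0, 2): arr[0]=13 > arr[2]=9
(0, 4): arr[0]=13 > arr[4]=3
(0, 5): arr[0]=13 > arr[5]=10
(0, 6): arr[0]=13 > arr[6]=6
(1, 4): arr[1]=9 > arr[4]=3
(1, 6): arr[1]=9 > arr[6]=6
(2, 4): arr[2]=9 > arr[4]=3
(2, 6): arr[2]=9 > arr[6]=6
(3, 4): arr[3]=16 > arr[4]=3
(3, 5): arr[3]=16 > arr[5]=10
(3, 6): arr[3]=16 > arr[6]=6
(5, 6): arr[5]=10 > arr[6]=6

Total inversions: 13

The array has 13 inversion(s): (0,1), (0,2), (0,4), (0,5), (0,6), (1,4), (1,6), (2,4), (2,6), (3,4), (3,5), (3,6), (5,6). Each pair (i,j) satisfies i < j and arr[i] > arr[j].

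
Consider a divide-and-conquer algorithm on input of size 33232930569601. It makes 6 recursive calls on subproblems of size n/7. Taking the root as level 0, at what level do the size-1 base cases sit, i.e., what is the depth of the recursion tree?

For divide and conquer with division factor 7:

Problem sizes at each level:
Level 0: 33232930569601
Level 1: 4747561509943
Level 2: 678223072849
Level 3: 96889010407
Level 4: 13841287201
Level 5: 1977326743
Level 6: 282475249
Level 7: 40353607
Level 8: 5764801
Level 9: 823543
Level 10: 117649
Level 11: 16807
Level 12: 2401
Level 13: 343
Level 14: 49
Level 15: 7
Level 16: 1

The root is level 0 and the size-1 base case is level 16 (the tree spans levels 0 through 16, i.e. 17 levels counting the root), so the depth is the number of divisions: log_7(33232930569601) = 16

The recursion tree depth is log_7(33232930569601) = 16. At each level, the problem size is divided by 7, so it takes 16 divisions to reduce to a base case of size 1. The algorithm makes 6 recursive calls at each level.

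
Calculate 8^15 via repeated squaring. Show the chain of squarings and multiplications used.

Computing 8^15 by squaring (build up from 8^1; each line after the first costs one multiplication):

8^1 = 8
8^2 = (8^1)^2 = 8^2 = 64
8^3 = 8 * 8^2 = 8 * 64 = 512
8^6 = (8^3)^2 = 512^2 = 262144
8^7 = 8 * 8^6 = 8 * 262144 = 2097152
8^14 = (8^7)^2 = 2097152^2 = 4398046511104
8^15 = 8 * 8^14 = 8 * 4398046511104 = 35184372088832

Result: 35184372088832
Multiplications needed: 6 (6 lines after 8^1)

8^15 = 35184372088832. Using exponentiation by squaring, this requires 6 multiplications. The key idea: if the exponent is even, square the half-power; if odd, multiply by the base once.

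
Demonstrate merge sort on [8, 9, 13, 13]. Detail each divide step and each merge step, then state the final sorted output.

Merge sort trace:

Split: [8, 9, 13, 13] -> [8, 9] and [13, 13]
  Split: [8, 9] -> [8] and [9]
  Merge: [8] + [9] -> [8, 9]
  Split: [13, 13] -> [13] and [13]
  Merge: [13] + [13] -> [13, 13]
Merge: [8, 9] + [13, 13] -> [8, 9, 13, 13]

Final sorted array: [8, 9, 13, 13]

The merge sort proceeds by recursively splitting the array and merging sorted halves.
After all merges, the sorted array is [8, 9, 13, 13].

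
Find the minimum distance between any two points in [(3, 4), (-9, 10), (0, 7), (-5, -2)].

Computing all pairwise distances among 4 points:

d((3, 4), (-9, 10)) = 13.4164
d((3, 4), (0, 7)) = 4.2426 <-- minimum
d((3, 4), (-5, -2)) = 10.0
d((-9, 10), (0, 7)) = 9.4868
d((-9, 10), (-5, -2)) = 12.6491
d((0, 7), (-5, -2)) = 10.2956

Closest pair: (3, 4) and (0, 7) with distance 4.2426

The closest pair is (3, 4) and (0, 7) with Euclidean distance 4.2426. For 4 points, brute-force pairwise comparison is shown above. For large n, the divide-and-conquer algorithm (sort by x, recurse on halves, check the dividing strip) achieves O(n log n).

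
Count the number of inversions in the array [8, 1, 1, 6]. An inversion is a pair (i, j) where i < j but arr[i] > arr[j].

Finding inversions in [8, 1, 1, 6]:

(0, 1): arr[0]=8 > arr[1]=1
(0, 2): arr[0]=8 > arr[2]=1
(0, 3): arr[0]=8 > arr[3]=6

Total inversions: 3

The array has 3 inversion(s): (0,1), (0,2), (0,3). Each pair (i,j) satisfies i < j and arr[i] > arr[j].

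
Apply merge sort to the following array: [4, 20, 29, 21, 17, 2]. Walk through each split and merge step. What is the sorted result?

Merge sort trace:

Split: [4, 20, 29, 21, 17, 2] -> [4, 20, 29] and [21, 17, 2]
  Split: [4, 20, 29] -> [4] and [20, 29]
    Split: [20, 29] -> [20] and [29]
    Merge: [20] + [29] -> [20, 29]
  Merge: [4] + [20, 29] -> [4, 20, 29]
  Split: [21, 17, 2] -> [21] and [17, 2]
    Split: [17, 2] -> [17] and [2]
    Merge: [17] + [2] -> [2, 17]
  Merge: [21] + [2, 17] -> [2, 17, 21]
Merge: [4, 20, 29] + [2, 17, 21] -> [2, 4, 17, 20, 21, 29]

Final sorted array: [2, 4, 17, 20, 21, 29]

The merge sort proceeds by recursively splitting the array and merging sorted halves.
After all merges, the sorted array is [2, 4, 17, 20, 21, 29].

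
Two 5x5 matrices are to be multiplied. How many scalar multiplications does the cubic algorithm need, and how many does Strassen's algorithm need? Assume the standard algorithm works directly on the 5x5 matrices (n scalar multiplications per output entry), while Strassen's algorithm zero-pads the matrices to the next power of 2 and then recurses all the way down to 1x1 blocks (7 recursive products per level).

Matrix multiplication for 5x5 matrices:

Strassen's algorithm requires power-of-2 dimensions. Pad 5x5 to 8x8 (next power of 2).

Standard algorithm: 5^3 = 125 multiplications
Strassen's algorithm: 7^(log2(8)) = 7^3 = 343 multiplications
Difference: 125 - 343 = -218 (Strassen uses MORE here due to padding overhead — for small or just-over-power-of-2 n, padding can outweigh the per-level savings)

Standard: 125 multiplications (5^3). Strassen: 343 multiplications (7^3, after padding to 8x8). Strassen reduces 8 recursive multiplications to 7 at each level.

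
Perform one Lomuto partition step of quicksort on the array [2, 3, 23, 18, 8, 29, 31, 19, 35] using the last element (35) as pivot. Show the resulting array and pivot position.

Lomuto partition with pivot = 35:

Initial array: [2, 3, 23, 18, 8, 29, 31, 19, 35]

arr[0]=2 <= 35: swap with position 0, array becomes [2, 3, 23, 18, 8, 29, 31, 19, 35]
arr[1]=3 <= 35: swap with position 1, array becomes [2, 3, 23, 18, 8, 29, 31, 19, 35]
arr[2]=23 <= 35: swap with position 2, array becomes [2, 3, 23, 18, 8, 29, 31, 19, 35]
arr[3]=18 <= 35: swap with position 3, array becomes [2, 3, 23, 18, 8, 29, 31, 19, 35]
arr[4]=8 <= 35: swap with position 4, array becomes [2, 3, 23, 18, 8, 29, 31, 19, 35]
arr[5]=29 <= 35: swap with position 5, array becomes [2, 3, 23, 18, 8, 29, 31, 19, 35]
arr[6]=31 <= 35: swap with position 6, array becomes [2, 3, 23, 18, 8, 29, 31, 19, 35]
arr[7]=19 <= 35: swap with position 7, array becomes [2, 3, 23, 18, 8, 29, 31, 19, 35]

Place pivot at position 8: [2, 3, 23, 18, 8, 29, 31, 19, 35]
Pivot position: 8

After partitioning with pivot 35, the array becomes [2, 3, 23, 18, 8, 29, 31, 19, 35]. The pivot is placed at index 8. All elements to the left of the pivot are <= 35, and all elements to the right are > 35.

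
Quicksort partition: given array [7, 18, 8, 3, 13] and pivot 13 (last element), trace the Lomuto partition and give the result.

Lomuto partition with pivot = 13:

Initial array: [7, 18, 8, 3, 13]

arr[0]=7 <= 13: swap with position 0, array becomes [7, 18, 8, 3, 13]
arr[1]=18 > 13: no swap
arr[2]=8 <= 13: swap with position 1, array becomes [7, 8, 18, 3, 13]
arr[3]=3 <= 13: swap with position 2, array becomes [7, 8, 3, 18, 13]

Place pivot at position 3: [7, 8, 3, 13, 18]
Pivot position: 3

After partitioning with pivot 13, the array becomes [7, 8, 3, 13, 18]. The pivot is placed at index 3. All elements to the left of the pivot are <= 13, and all elements to the right are > 13.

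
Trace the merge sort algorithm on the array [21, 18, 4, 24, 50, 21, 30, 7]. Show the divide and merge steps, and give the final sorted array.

Merge sort trace:

Split: [21, 18, 4, 24, 50, 21, 30, 7] -> [21, 18, 4, 24] and [50, 21, 30, 7]
  Split: [21, 18, 4, 24] -> [21, 18] and [4, 24]
    Split: [21, 18] -> [21] and [18]
    Merge: [21] + [18] -> [18, 21]
    Split: [4, 24] -> [4] and [24]
    Merge: [4] + [24] -> [4, 24]
  Merge: [18, 21] + [4, 24] -> [4, 18, 21, 24]
  Split: [50, 21, 30, 7] -> [50, 21] and [30, 7]
    Split: [50, 21] -> [50] and [21]
    Merge: [50] + [21] -> [21, 50]
    Split: [30, 7] -> [30] and [7]
    Merge: [30] + [7] -> [7, 30]
  Merge: [21, 50] + [7, 30] -> [7, 21, 30, 50]
Merge: [4, 18, 21, 24] + [7, 21, 30, 50] -> [4, 7, 18, 21, 21, 24, 30, 50]

Final sorted array: [4, 7, 18, 21, 21, 24, 30, 50]

The merge sort proceeds by recursively splitting the array and merging sorted halves.
After all merges, the sorted array is [4, 7, 18, 21, 21, 24, 30, 50].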